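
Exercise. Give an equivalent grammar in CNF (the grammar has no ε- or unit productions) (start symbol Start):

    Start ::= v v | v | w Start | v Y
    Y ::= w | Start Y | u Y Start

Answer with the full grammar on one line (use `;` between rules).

Start ::= X1 X1 | v | X2 Start | X1 Y; Y ::= w | Start Y | X3 Y1; X1 ::= v; X2 ::= w; X3 ::= u; Y1 ::= Y Start

Introduce a nonterminal for each terminal appearing in a rule of length ≥ 2: X1 → v, X2 → w, X3 → u.
Binarize each right-hand side of length ≥ 3 by chaining fresh nonterminals (Y1, Y2, …): affected rules were Y → X3 Y Start.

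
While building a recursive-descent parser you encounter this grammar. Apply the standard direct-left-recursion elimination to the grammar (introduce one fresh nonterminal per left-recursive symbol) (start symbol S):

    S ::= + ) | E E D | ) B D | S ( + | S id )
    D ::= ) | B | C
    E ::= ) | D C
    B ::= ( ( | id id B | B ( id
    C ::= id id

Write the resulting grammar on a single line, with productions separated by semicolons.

S, B are directly left-recursive.
For S: α = {( +, id )}, β = {+ ), E E D, ) B D}. Rewrite as S → β S' and S' → α S' | ε.
For B: α = {( id}, β = {( (, id id B}. Rewrite as B → β B' and B' → α B' | ε.

S ::= + ) S' | E E D S' | ) B D S'; D ::= ) | B | C; E ::= ) | D C; B ::= ( ( B' | id id B B'; C ::= id id; S' ::= ( + S' | id ) S' | ε; B' ::= ( id B' | ε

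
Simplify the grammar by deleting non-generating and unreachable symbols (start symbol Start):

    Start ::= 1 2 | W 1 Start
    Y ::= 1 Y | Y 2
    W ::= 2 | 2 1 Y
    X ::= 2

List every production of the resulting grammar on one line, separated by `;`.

Start ::= 1 2 | W 1 Start; W ::= 2

Generating nonterminals: {Start, W, X}.
Reachable from Start after that: {Start, W}.
Removed useless symbols: {X, Y} and every production mentioning them.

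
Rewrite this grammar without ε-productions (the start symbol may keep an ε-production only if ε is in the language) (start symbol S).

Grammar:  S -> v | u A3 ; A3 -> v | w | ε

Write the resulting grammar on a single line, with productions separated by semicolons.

Nullable set = {A3}.
ε ∉ L(G), so no ε-production is kept.
Add the nullable-subset variants: S → u A3 gives u A3 | u.

S -> v | u A3 | u; A3 -> v | w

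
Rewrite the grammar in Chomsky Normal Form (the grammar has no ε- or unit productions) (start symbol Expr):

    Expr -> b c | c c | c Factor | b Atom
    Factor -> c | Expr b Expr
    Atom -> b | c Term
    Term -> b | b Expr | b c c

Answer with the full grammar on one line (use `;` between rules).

Introduce a nonterminal for each terminal appearing in a rule of length ≥ 2: X1 → b, X2 → c.
Binarize each right-hand side of length ≥ 3 by chaining fresh nonterminals (Y1, Y2, …): affected rules were Factor → Expr X1 Expr; Term → X1 X2 X2.

Expr -> X1 X2 | X2 X2 | X2 Factor | X1 Atom; Factor -> c | Expr Y1; Atom -> b | X2 Term; Term -> b | X1 Expr | X1 Y2; X1 -> b; X2 -> c; Y1 -> X1 Expr; Y2 -> X2 X2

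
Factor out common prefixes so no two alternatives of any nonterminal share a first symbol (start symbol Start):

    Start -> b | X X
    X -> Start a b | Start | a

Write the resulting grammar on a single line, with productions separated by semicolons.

Start -> b | X X; X -> a | Start X1; X1 -> a b | ε

X has alternatives sharing prefix 'Start': factor to X → Start X1 with X1 → a b | ε.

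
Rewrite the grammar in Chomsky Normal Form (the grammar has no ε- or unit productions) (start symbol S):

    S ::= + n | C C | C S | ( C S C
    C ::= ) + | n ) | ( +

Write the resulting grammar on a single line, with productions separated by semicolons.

Introduce a nonterminal for each terminal appearing in a rule of length ≥ 2: X1 → +, X2 → n, X3 → (, X4 → ).
Binarize each right-hand side of length ≥ 3 by chaining fresh nonterminals (Y1, Y2, …): affected rules were S → X3 C S C.

S ::= X1 X2 | C C | C S | X3 Y1; C ::= X4 X1 | X2 X4 | X3 X1; X1 ::= +; X2 ::= n; X3 ::= (; X4 ::= ); Y1 ::= C Y2; Y2 ::= S C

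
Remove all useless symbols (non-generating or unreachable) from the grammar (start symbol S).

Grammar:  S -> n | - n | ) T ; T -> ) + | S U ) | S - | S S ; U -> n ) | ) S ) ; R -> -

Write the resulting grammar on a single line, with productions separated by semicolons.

Generating nonterminals: {R, S, T, U}.
Reachable from S after that: {S, T, U}.
Removed useless symbols: {R} and every production mentioning them.

S -> n | - n | ) T; T -> ) + | S U ) | S - | S S; U -> n ) | ) S )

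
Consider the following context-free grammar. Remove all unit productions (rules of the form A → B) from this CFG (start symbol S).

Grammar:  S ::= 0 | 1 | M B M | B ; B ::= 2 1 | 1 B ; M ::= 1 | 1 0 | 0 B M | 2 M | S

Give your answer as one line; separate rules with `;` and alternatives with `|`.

Unit pairs: M ⇒* {B, S}; S ⇒* {B}.
For every A with A ⇒* B via unit rules, add B's non-unit alternatives to A; then delete every rule of the form X → Y.

S ::= 2 1 | 1 B | 0 | 1 | M B M; B ::= 2 1 | 1 B; M ::= 2 1 | 1 B | 0 | 1 | M B M | 1 0 | 0 B M | 2 M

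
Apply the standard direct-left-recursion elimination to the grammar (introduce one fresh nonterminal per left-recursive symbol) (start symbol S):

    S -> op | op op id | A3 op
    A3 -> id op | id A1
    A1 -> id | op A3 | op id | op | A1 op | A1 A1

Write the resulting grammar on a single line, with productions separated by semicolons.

Left recursion appears on A1.
For A1: α = {op, A1}, β = {id, op A3, op id, op}. Rewrite as A1 → β A1' and A1' → α A1' | ε.

S -> op | op op id | A3 op; A3 -> id op | id A1; A1 -> id A1' | op A3 A1' | op id A1' | op A1'; A1' -> op A1' | A1 A1' | ε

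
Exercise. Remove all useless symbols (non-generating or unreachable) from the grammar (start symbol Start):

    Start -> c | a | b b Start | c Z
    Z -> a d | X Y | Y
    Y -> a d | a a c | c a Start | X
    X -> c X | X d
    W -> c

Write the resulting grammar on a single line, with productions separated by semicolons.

Start -> c | a | b b Start | c Z; Z -> a d | Y; Y -> a d | a a c | c a Start

Generating nonterminals: {Start, W, Y, Z}.
Reachable from Start after that: {Start, Y, Z}.
Removed useless symbols: {W, X} and every production mentioning them.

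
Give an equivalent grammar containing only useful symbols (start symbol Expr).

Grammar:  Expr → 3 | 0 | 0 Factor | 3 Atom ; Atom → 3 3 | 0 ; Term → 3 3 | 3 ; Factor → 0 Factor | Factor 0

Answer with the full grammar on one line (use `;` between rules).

Expr → 3 | 0 | 3 Atom; Atom → 3 3 | 0

Generating nonterminals: {Atom, Expr, Term}.
Reachable from Expr after that: {Atom, Expr}.
Removed useless symbols: {Factor, Term} and every production mentioning them.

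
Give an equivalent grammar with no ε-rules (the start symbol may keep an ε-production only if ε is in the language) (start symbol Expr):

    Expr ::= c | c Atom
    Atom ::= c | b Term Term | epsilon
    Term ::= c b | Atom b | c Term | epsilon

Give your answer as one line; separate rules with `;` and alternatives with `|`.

The nullable symbols are {Atom, Term}.
ε ∉ L(G), so no ε-production is kept.
For each production, add variants omitting each subset of nullable occurrences: Atom → b Term Term gives b Term Term | b Term | b. Term → Atom b gives Atom b | b. Term → c Term gives c Term | c.

Expr ::= c | c Atom; Atom ::= c | b Term Term | b Term | b; Term ::= c b | Atom b | b | c Term | c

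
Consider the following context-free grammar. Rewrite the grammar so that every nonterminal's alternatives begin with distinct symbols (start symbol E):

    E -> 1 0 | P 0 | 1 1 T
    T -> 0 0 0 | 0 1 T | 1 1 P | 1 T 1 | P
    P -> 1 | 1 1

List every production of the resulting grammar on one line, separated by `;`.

E has alternatives sharing prefix '1': factor to E → 1 E' with E' → 0 | 1 T.
T has alternatives sharing prefix '0': factor to T → 0 T' with T' → 0 0 | 1 T.
T has alternatives sharing prefix '1': factor to T → 1 T'' with T'' → 1 P | T 1.
P has alternatives sharing prefix '1': factor to P → 1 P' with P' → ε | 1.

E -> P 0 | 1 E'; T -> P | 0 T' | 1 T''; P -> 1 P'; E' -> 0 | 1 T; T' -> 0 0 | 1 T; T'' -> 1 P | T 1; P' -> ε | 1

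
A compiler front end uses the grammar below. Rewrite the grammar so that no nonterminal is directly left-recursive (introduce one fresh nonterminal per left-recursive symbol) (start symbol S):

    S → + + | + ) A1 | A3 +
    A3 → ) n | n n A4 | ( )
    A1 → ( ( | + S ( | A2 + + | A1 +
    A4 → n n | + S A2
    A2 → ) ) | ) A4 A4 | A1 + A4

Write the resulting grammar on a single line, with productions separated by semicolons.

Directly left-recursive nonterminal: A1.
For A1: α = {+}, β = {( (, + S (, A2 + +}. Rewrite as A1 → β A1' and A1' → α A1' | ε.

S → + + | + ) A1 | A3 +; A3 → ) n | n n A4 | ( ); A1 → ( ( A1' | + S ( A1' | A2 + + A1'; A4 → n n | + S A2; A2 → ) ) | ) A4 A4 | A1 + A4; A1' → + A1' | ε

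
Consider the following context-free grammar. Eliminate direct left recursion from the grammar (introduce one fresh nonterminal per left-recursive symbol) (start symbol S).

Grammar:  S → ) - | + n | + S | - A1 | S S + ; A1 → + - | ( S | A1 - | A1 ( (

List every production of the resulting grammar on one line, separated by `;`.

S → ) - S' | + n S' | + S S' | - A1 S'; A1 → + - A1' | ( S A1'; S' → S + S' | eps; A1' → - A1' | ( ( A1' | eps

S, A1 are directly left-recursive.
For S: α = {S +}, β = {) -, + n, + S, - A1}. Rewrite as S → β S' and S' → α S' | ε.
For A1: α = {-, ( (}, β = {+ -, ( S}. Rewrite as A1 → β A1' and A1' → α A1' | ε.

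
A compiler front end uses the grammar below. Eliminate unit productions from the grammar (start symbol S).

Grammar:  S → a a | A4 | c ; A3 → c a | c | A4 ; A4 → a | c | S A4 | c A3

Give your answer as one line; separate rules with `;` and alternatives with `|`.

S → a | c | S A4 | c A3 | a a; A3 → a | c | S A4 | c A3 | c a; A4 → a | c | S A4 | c A3

Unit pairs: A3 ⇒* {A4}; S ⇒* {A4}.
For every A with A ⇒* B via unit rules, add B's non-unit alternatives to A; then delete every rule of the form X → Y.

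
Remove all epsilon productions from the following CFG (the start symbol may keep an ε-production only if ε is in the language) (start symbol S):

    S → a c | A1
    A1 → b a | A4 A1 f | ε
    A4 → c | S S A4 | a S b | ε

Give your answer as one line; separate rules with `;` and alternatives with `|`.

S → a c | A1 | ε; A1 → b a | A4 A1 f | A4 f | A1 f | f; A4 → c | S S A4 | S S | S A4 | S | a S b | a b

Nullable nonterminals: {A1, A4, S}.
ε ∈ L(G) since S is nullable, so keep S → ε.
Add the nullable-subset variants: A1 → A4 A1 f gives A4 A1 f | A4 f | A1 f | f. A4 → S S A4 gives S S A4 | S S | S A4 | S. A4 → a S b gives a S b | a b.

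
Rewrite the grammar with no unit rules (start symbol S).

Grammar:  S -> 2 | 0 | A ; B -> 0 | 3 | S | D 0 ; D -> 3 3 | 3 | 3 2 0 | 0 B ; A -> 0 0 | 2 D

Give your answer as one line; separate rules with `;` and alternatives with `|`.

S -> 2 | 0 | 0 0 | 2 D; B -> 0 | 3 | D 0 | 2 | 0 0 | 2 D; D -> 3 3 | 3 | 3 2 0 | 0 B; A -> 0 0 | 2 D

Unit pairs: B ⇒* {A, S}; S ⇒* {A}.
For every A with A ⇒* B via unit rules, add B's non-unit alternatives to A; then delete every rule of the form X → Y.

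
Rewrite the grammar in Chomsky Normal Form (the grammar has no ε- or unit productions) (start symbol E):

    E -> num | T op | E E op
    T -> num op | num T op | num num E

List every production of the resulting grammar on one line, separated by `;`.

Introduce a nonterminal for each terminal appearing in a rule of length ≥ 2: X1 → op, X2 → num.
Binarize each right-hand side of length ≥ 3 by chaining fresh nonterminals (Y1, Y2, …): affected rules were E → E E X1; T → X2 T X1; T → X2 X2 E.

E -> num | T X1 | E Y1; T -> X2 X1 | X2 Y2 | X2 Y3; X1 -> op; X2 -> num; Y1 -> E X1; Y2 -> T X1; Y3 -> X2 E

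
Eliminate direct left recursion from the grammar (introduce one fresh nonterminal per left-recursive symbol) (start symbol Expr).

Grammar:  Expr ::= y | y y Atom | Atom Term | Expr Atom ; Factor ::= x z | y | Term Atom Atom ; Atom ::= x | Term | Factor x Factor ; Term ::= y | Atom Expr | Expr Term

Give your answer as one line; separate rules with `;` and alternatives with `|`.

Left recursion appears on Expr.
For Expr: α = {Atom}, β = {y, y y Atom, Atom Term}. Rewrite as Expr → β Expr1 and Expr1 → α Expr1 | ε.

Expr ::= y Expr1 | y y Atom Expr1 | Atom Term Expr1; Factor ::= x z | y | Term Atom Atom; Atom ::= x | Term | Factor x Factor; Term ::= y | Atom Expr | Expr Term; Expr1 ::= Atom Expr1 | eps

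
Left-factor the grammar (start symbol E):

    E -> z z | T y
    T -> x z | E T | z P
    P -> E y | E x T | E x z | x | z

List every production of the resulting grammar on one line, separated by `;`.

P has alternatives sharing prefix 'E': factor to P → E P' with P' → y | x T | x z.
P' has alternatives sharing prefix 'x': factor to P' → x P'' with P'' → T | z.

E -> z z | T y; T -> x z | E T | z P; P -> x | z | E P'; P' -> y | x P''; P'' -> T | z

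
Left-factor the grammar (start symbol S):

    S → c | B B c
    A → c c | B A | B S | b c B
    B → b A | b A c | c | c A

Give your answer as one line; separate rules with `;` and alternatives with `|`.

A has alternatives sharing prefix 'B': factor to A → B A' with A' → A | S.
B has alternatives sharing prefix 'b A': factor to B → b A B' with B' → ε | c.
B has alternatives sharing prefix 'c': factor to B → c B'' with B'' → ε | A.

S → c | B B c; A → c c | b c B | B A'; B → b A B' | c B''; A' → A | S; B' → ε | c; B'' → ε | A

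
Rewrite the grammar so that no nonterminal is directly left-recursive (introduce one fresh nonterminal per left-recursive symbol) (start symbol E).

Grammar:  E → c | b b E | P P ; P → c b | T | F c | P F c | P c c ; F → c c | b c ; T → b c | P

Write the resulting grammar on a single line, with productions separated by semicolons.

Directly left-recursive nonterminal: P.
For P: α = {F c, c c}, β = {c b, T, F c}. Rewrite as P → β P' and P' → α P' | ε.

E → c | b b E | P P; P → c b P' | T P' | F c P'; F → c c | b c; T → b c | P; P' → F c P' | c c P' | ε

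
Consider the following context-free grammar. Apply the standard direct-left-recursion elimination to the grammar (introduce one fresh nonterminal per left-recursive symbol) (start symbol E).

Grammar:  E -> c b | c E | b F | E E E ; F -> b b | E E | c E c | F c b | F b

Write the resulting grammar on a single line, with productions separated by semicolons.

E -> c b E' | c E E' | b F E'; F -> b b F' | E E F' | c E c F'; E' -> E E E' | ε; F' -> c b F' | b F' | ε

Left recursion appears on E, F.
For E: α = {E E}, β = {c b, c E, b F}. Rewrite as E → β E' and E' → α E' | ε.
For F: α = {c b, b}, β = {b b, E E, c E c}. Rewrite as F → β F' and F' → α F' | ε.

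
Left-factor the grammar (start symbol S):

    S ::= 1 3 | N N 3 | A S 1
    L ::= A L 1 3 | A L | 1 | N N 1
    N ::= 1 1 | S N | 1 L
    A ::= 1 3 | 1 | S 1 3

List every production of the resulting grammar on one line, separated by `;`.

L has alternatives sharing prefix 'A L': factor to L → A L L' with L' → 1 3 | ε.
N has alternatives sharing prefix '1': factor to N → 1 N' with N' → 1 | L.
A has alternatives sharing prefix '1': factor to A → 1 A' with A' → 3 | ε.

S ::= 1 3 | N N 3 | A S 1; L ::= 1 | N N 1 | A L L'; N ::= S N | 1 N'; A ::= S 1 3 | 1 A'; L' ::= 1 3 | epsilon; N' ::= 1 | L; A' ::= 3 | epsilon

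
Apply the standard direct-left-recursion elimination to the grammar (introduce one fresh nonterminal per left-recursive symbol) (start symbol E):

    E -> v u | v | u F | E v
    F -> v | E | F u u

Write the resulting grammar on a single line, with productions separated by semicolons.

E, F are directly left-recursive.
For E: α = {v}, β = {v u, v, u F}. Rewrite as E → β E' and E' → α E' | ε.
For F: α = {u u}, β = {v, E}. Rewrite as F → β F' and F' → α F' | ε.

E -> v u E' | v E' | u F E'; F -> v F' | E F'; E' -> v E' | ε; F' -> u u F' | ε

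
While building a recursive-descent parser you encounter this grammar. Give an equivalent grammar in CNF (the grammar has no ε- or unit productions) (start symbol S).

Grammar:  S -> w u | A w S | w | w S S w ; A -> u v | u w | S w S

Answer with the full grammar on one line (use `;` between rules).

S -> X1 X2 | A Y1 | w | X1 Y2; A -> X2 X3 | X2 X1 | S Y4; X1 -> w; X2 -> u; X3 -> v; Y1 -> X1 S; Y2 -> S Y3; Y3 -> S X1; Y4 -> X1 S

Introduce a nonterminal for each terminal appearing in a rule of length ≥ 2: X1 → w, X2 → u, X3 → v.
Binarize each right-hand side of length ≥ 3 by chaining fresh nonterminals (Y1, Y2, …): affected rules were S → A X1 S; S → X1 S S X1; A → S X1 S.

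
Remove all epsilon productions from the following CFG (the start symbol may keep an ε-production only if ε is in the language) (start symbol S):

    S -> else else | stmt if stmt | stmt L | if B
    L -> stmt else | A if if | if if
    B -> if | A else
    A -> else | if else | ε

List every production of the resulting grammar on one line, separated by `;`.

The nullable symbols are {A}.
ε ∉ L(G), so no ε-production is kept.
Expand every rule over subsets of its nullable positions: L → A if if gives A if if | if if. B → A else gives A else | else.

S -> else else | stmt if stmt | stmt L | if B; L -> stmt else | A if if | if if; B -> if | A else | else; A -> else | if else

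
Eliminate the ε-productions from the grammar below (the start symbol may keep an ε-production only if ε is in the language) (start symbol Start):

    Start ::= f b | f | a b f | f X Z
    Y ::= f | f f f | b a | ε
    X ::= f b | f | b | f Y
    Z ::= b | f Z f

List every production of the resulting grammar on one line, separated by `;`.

Nullable nonterminals: {Y}.
ε ∉ L(G), so no ε-production is kept.

Start ::= f b | f | a b f | f X Z; Y ::= f | f f f | b a; X ::= f b | f | b | f Y; Z ::= b | f Z f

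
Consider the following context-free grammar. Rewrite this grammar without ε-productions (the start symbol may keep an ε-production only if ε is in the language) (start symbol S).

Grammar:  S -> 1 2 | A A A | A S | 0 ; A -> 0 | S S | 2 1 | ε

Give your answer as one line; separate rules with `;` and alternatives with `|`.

Nullable nonterminals: {A, S}.
ε ∈ L(G) since S is nullable, so keep S → ε.
Expand every rule over subsets of its nullable positions: S → A A A gives A A A | A A | A. A → S S gives S S | S.

S -> 1 2 | A A A | A A | A | A S | 0 | ε; A -> 0 | S S | S | 2 1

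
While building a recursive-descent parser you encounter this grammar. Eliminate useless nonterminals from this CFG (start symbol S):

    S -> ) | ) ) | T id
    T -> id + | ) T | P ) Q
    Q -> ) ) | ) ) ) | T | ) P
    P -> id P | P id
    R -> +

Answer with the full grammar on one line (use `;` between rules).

Generating nonterminals: {Q, R, S, T}.
Reachable from S after that: {S, T}.
Removed useless symbols: {P, Q, R} and every production mentioning them.

S -> ) | ) ) | T id; T -> id + | ) T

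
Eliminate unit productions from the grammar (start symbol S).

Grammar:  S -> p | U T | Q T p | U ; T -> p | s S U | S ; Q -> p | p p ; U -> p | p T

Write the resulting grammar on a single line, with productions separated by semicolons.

Unit pairs: S ⇒* {U}; T ⇒* {S, U}.
Replace each nonterminal's rules with the union of the non-unit rules of every nonterminal it unit-derives.

S -> p | p T | U T | Q T p; T -> p | p T | U T | Q T p | s S U; Q -> p | p p; U -> p | p T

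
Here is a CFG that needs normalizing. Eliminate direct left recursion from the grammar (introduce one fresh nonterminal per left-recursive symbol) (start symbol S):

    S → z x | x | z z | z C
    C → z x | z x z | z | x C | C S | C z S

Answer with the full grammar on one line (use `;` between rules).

Directly left-recursive nonterminal: C.
For C: α = {S, z S}, β = {z x, z x z, z, x C}. Rewrite as C → β C' and C' → α C' | ε.

S → z x | x | z z | z C; C → z x C' | z x z C' | z C' | x C C'; C' → S C' | z S C' | ε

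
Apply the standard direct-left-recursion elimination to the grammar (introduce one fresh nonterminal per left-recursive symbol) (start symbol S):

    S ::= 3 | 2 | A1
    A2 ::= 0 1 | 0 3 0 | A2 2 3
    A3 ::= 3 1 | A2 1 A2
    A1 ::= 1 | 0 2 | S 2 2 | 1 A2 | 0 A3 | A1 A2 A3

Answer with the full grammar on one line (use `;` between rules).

Directly left-recursive nonterminals: A2, A1.
For A2: α = {2 3}, β = {0 1, 0 3 0}. Rewrite as A2 → β A2' and A2' → α A2' | ε.
For A1: α = {A2 A3}, β = {1, 0 2, S 2 2, 1 A2, 0 A3}. Rewrite as A1 → β A1' and A1' → α A1' | ε.

S ::= 3 | 2 | A1; A2 ::= 0 1 A2' | 0 3 0 A2'; A3 ::= 3 1 | A2 1 A2; A1 ::= 1 A1' | 0 2 A1' | S 2 2 A1' | 1 A2 A1' | 0 A3 A1'; A2' ::= 2 3 A2' | ε; A1' ::= A2 A3 A1' | ε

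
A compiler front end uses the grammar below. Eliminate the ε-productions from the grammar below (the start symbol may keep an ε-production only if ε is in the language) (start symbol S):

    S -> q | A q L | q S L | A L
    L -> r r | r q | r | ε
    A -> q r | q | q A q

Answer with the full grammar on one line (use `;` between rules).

S -> q | A q L | A q | q S L | q S | A L | A; L -> r r | r q | r; A -> q r | q | q A q

Nullable set = {L}.
ε ∉ L(G), so no ε-production is kept.
Expand every rule over subsets of its nullable positions: S → A q L gives A q L | A q. S → q S L gives q S L | q S. S → A L gives A L | A.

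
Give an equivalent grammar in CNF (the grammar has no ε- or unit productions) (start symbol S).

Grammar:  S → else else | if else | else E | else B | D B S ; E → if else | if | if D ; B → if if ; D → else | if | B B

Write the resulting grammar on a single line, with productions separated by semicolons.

Introduce a nonterminal for each terminal appearing in a rule of length ≥ 2: X1 → else, X2 → if.
Binarize each right-hand side of length ≥ 3 by chaining fresh nonterminals (Y1, Y2, …): affected rules were S → D B S.

S → X1 X1 | X2 X1 | X1 E | X1 B | D Y1; E → X2 X1 | if | X2 D; B → X2 X2; D → else | if | B B; X1 → else; X2 → if; Y1 → B S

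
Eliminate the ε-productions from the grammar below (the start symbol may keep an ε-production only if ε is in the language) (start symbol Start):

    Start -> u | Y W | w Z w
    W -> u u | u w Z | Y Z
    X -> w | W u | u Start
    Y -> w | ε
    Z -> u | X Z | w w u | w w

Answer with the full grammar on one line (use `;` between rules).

Nullable set = {Y}.
ε ∉ L(G), so no ε-production is kept.
For each production, add variants omitting each subset of nullable occurrences: Start → Y W gives Y W | W. W → Y Z gives Y Z | Z.

Start -> u | Y W | W | w Z w; W -> u u | u w Z | Y Z | Z; X -> w | W u | u Start; Y -> w; Z -> u | X Z | w w u | w w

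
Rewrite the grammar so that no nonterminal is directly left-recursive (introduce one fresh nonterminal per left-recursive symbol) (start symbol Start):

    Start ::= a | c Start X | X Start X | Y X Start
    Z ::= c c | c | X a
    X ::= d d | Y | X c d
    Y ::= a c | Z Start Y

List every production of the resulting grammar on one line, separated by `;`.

Start ::= a | c Start X | X Start X | Y X Start; Z ::= c c | c | X a; X ::= d d X1 | Y X1; Y ::= a c | Z Start Y; X1 ::= c d X1 | ε

Directly left-recursive nonterminal: X.
For X: α = {c d}, β = {d d, Y}. Rewrite as X → β X1 and X1 → α X1 | ε.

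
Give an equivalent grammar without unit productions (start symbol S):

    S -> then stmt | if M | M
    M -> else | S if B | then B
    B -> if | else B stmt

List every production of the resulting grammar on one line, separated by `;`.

S -> then stmt | if M | else | S if B | then B; M -> else | S if B | then B; B -> if | else B stmt

Unit pairs: S ⇒* {M}.
For each unit pair (A, B), copy every non-unit production of B to A, then drop all unit productions.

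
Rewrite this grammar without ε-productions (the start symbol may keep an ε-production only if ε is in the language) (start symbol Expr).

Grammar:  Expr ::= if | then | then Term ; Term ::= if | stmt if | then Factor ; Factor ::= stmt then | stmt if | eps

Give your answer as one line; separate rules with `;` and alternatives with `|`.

Nullable nonterminals: {Factor}.
ε ∉ L(G), so no ε-production is kept.
For each production, add variants omitting each subset of nullable occurrences: Term → then Factor gives then Factor | then.

Expr ::= if | then | then Term; Term ::= if | stmt if | then Factor | then; Factor ::= stmt then | stmt if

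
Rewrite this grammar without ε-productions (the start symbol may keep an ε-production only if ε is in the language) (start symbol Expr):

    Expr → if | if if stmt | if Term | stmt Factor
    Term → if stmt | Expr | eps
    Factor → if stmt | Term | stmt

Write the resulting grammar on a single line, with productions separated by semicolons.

Nullable set = {Factor, Term}.
ε ∉ L(G), so no ε-production is kept.
Add the nullable-subset variants: Expr → stmt Factor gives stmt Factor | stmt.

Expr → if | if if stmt | if Term | stmt Factor | stmt; Term → if stmt | Expr; Factor → if stmt | Term | stmt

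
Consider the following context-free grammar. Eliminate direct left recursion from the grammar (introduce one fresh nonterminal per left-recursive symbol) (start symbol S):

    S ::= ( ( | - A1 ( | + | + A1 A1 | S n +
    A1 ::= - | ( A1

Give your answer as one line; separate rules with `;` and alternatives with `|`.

Directly left-recursive nonterminal: S.
For S: α = {n +}, β = {( (, - A1 (, +, + A1 A1}. Rewrite as S → β S' and S' → α S' | ε.

S ::= ( ( S' | - A1 ( S' | + S' | + A1 A1 S'; A1 ::= - | ( A1; S' ::= n + S' | eps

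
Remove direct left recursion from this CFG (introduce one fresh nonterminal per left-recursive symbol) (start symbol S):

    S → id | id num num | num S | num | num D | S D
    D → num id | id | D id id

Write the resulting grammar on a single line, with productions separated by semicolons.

Directly left-recursive nonterminals: S, D.
For S: α = {D}, β = {id, id num num, num S, num, num D}. Rewrite as S → β S' and S' → α S' | ε.
For D: α = {id id}, β = {num id, id}. Rewrite as D → β D' and D' → α D' | ε.

S → id S' | id num num S' | num S S' | num S' | num D S'; D → num id D' | id D'; S' → D S' | ε; D' → id id D' | ε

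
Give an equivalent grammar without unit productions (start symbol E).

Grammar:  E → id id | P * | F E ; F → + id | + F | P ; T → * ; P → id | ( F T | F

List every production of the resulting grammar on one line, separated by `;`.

E → id id | P * | F E; F → + id | + F | id | ( F T; T → *; P → + id | + F | id | ( F T

Unit pairs: F ⇒* {P}; P ⇒* {F}.
Replace each nonterminal's rules with the union of the non-unit rules of every nonterminal it unit-derives.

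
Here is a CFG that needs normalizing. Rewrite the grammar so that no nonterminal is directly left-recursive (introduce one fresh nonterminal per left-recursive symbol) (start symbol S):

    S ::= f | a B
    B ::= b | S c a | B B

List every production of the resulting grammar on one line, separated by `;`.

Directly left-recursive nonterminal: B.
For B: α = {B}, β = {b, S c a}. Rewrite as B → β B' and B' → α B' | ε.

S ::= f | a B; B ::= b B' | S c a B'; B' ::= B B' | ε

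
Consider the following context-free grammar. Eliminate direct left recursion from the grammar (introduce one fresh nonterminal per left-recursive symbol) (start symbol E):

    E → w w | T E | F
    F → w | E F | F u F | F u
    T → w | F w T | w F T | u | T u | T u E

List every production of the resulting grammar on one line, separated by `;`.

F, T are directly left-recursive.
For F: α = {u F, u}, β = {w, E F}. Rewrite as F → β F' and F' → α F' | ε.
For T: α = {u, u E}, β = {w, F w T, w F T, u}. Rewrite as T → β T' and T' → α T' | ε.

E → w w | T E | F; F → w F' | E F F'; T → w T' | F w T T' | w F T T' | u T'; F' → u F F' | u F' | ε; T' → u T' | u E T' | ε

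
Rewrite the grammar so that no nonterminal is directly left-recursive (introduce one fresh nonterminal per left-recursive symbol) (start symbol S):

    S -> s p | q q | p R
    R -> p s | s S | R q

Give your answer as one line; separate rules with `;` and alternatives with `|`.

Left recursion appears on R.
For R: α = {q}, β = {p s, s S}. Rewrite as R → β R' and R' → α R' | ε.

S -> s p | q q | p R; R -> p s R' | s S R'; R' -> q R' | eps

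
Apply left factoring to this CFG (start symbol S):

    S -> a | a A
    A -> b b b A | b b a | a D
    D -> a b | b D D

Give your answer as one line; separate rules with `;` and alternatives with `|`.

S -> a S'; A -> a D | b b A'; D -> a b | b D D; S' -> ε | A; A' -> b A | a

S has alternatives sharing prefix 'a': factor to S → a S' with S' → ε | A.
A has alternatives sharing prefix 'b b': factor to A → b b A' with A' → b A | a.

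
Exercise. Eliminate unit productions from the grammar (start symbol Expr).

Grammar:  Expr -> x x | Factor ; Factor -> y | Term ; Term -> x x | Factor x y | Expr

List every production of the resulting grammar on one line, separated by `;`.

Unit pairs: Expr ⇒* {Factor, Term}; Factor ⇒* {Expr, Term}; Term ⇒* {Expr, Factor}.
For every A with A ⇒* B via unit rules, add B's non-unit alternatives to A; then delete every rule of the form X → Y.

Expr -> x x | Factor x y | y; Factor -> x x | Factor x y | y; Term -> x x | Factor x y | y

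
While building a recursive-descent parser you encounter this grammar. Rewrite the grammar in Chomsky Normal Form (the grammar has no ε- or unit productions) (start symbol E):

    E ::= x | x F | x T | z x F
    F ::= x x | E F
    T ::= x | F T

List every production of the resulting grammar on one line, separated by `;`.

E ::= x | X1 F | X1 T | X2 Y1; F ::= X1 X1 | E F; T ::= x | F T; X1 ::= x; X2 ::= z; Y1 ::= X1 F

Introduce a nonterminal for each terminal appearing in a rule of length ≥ 2: X1 → x, X2 → z.
Binarize each right-hand side of length ≥ 3 by chaining fresh nonterminals (Y1, Y2, …): affected rules were E → X2 X1 F.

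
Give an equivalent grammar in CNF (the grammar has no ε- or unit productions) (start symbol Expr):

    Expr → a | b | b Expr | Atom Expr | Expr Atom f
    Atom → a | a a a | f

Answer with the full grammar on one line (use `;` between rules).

Introduce a nonterminal for each terminal appearing in a rule of length ≥ 2: X1 → b, X2 → f, X3 → a.
Binarize each right-hand side of length ≥ 3 by chaining fresh nonterminals (Y1, Y2, …): affected rules were Expr → Expr Atom X2; Atom → X3 X3 X3.

Expr → a | b | X1 Expr | Atom Expr | Expr Y1; Atom → a | X3 Y2 | f; X1 → b; X2 → f; X3 → a; Y1 → Atom X2; Y2 → X3 X3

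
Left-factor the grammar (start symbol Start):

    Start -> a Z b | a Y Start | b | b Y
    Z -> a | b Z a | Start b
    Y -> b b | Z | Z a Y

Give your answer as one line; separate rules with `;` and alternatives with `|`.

Start has alternatives sharing prefix 'a': factor to Start → a Start1 with Start1 → Z b | Y Start.
Start has alternatives sharing prefix 'b': factor to Start → b Start2 with Start2 → ε | Y.
Y has alternatives sharing prefix 'Z': factor to Y → Z Y1 with Y1 → ε | a Y.

Start -> a Start1 | b Start2; Z -> a | b Z a | Start b; Y -> b b | Z Y1; Start1 -> Z b | Y Start; Start2 -> eps | Y; Y1 -> eps | a Y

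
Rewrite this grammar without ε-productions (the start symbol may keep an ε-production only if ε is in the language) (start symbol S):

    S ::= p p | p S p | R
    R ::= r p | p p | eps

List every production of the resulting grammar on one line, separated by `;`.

S ::= p p | p S p | R | ε; R ::= r p | p p

Nullable nonterminals: {R, S}.
ε ∈ L(G) since S is nullable, so keep S → ε.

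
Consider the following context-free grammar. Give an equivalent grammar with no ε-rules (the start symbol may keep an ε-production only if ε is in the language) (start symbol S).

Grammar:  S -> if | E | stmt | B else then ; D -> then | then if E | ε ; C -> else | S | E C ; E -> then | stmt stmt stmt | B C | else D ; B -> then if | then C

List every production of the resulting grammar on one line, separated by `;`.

Nullable set = {D}.
ε ∉ L(G), so no ε-production is kept.
Expand every rule over subsets of its nullable positions: E → else D gives else D | else.

S -> if | E | stmt | B else then; D -> then | then if E; C -> else | S | E C; E -> then | stmt stmt stmt | B C | else D | else; B -> then if | then C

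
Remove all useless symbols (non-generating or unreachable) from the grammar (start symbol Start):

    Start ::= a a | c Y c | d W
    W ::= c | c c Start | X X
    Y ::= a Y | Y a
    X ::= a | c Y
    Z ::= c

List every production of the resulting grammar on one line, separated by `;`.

Generating nonterminals: {Start, W, X, Z}.
Reachable from Start after that: {Start, W, X}.
Removed useless symbols: {Y, Z} and every production mentioning them.

Start ::= a a | d W; W ::= c | c c Start | X X; X ::= a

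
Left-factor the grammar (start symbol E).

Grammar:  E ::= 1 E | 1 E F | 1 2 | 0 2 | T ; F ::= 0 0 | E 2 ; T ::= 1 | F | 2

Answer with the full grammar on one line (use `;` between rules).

E has alternatives sharing prefix '1': factor to E → 1 E' with E' → E | E F | 2.
E' has alternatives sharing prefix 'E': factor to E' → E E'' with E'' → ε | F.

E ::= 0 2 | T | 1 E'; F ::= 0 0 | E 2; T ::= 1 | F | 2; E' ::= 2 | E E''; E'' ::= ε | F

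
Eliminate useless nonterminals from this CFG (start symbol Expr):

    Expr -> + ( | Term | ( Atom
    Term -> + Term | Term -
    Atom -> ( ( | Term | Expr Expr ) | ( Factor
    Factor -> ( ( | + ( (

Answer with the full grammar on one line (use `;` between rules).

Expr -> + ( | ( Atom; Atom -> ( ( | Expr Expr ) | ( Factor; Factor -> ( ( | + ( (

Generating nonterminals: {Atom, Expr, Factor}.
Reachable from Expr after that: {Atom, Expr, Factor}.
Removed useless symbols: {Term} and every production mentioning them.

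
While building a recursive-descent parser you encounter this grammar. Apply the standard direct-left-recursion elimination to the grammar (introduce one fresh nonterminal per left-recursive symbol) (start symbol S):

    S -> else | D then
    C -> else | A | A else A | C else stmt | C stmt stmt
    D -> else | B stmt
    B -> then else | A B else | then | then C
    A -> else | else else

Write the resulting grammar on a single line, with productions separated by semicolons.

S -> else | D then; C -> else C' | A C' | A else A C'; D -> else | B stmt; B -> then else | A B else | then | then C; A -> else | else else; C' -> else stmt C' | stmt stmt C' | ε

Directly left-recursive nonterminal: C.
For C: α = {else stmt, stmt stmt}, β = {else, A, A else A}. Rewrite as C → β C' and C' → α C' | ε.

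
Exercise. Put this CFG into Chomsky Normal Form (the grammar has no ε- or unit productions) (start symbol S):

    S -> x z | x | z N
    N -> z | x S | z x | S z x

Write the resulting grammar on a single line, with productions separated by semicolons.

Introduce a nonterminal for each terminal appearing in a rule of length ≥ 2: X1 → x, X2 → z.
Binarize each right-hand side of length ≥ 3 by chaining fresh nonterminals (Y1, Y2, …): affected rules were N → S X2 X1.

S -> X1 X2 | x | X2 N; N -> z | X1 S | X2 X1 | S Y1; X1 -> x; X2 -> z; Y1 -> X2 X1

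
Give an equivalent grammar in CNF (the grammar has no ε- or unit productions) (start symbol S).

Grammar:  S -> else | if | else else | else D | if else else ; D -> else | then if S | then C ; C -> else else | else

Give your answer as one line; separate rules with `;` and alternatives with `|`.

S -> else | if | X1 X1 | X1 D | X2 Y1; D -> else | X3 Y2 | X3 C; C -> X1 X1 | else; X1 -> else; X2 -> if; X3 -> then; Y1 -> X1 X1; Y2 -> X2 S

Introduce a nonterminal for each terminal appearing in a rule of length ≥ 2: X1 → else, X2 → if, X3 → then.
Binarize each right-hand side of length ≥ 3 by chaining fresh nonterminals (Y1, Y2, …): affected rules were S → X2 X1 X1; D → X3 X2 S.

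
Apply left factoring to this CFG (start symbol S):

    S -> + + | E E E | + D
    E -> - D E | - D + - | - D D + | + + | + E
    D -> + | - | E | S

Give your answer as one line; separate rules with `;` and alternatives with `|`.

S has alternatives sharing prefix '+': factor to S → + S' with S' → + | D.
E has alternatives sharing prefix '- D': factor to E → - D E' with E' → E | + - | D +.
E has alternatives sharing prefix '+': factor to E → + E'' with E'' → + | E.

S -> E E E | + S'; E -> - D E' | + E''; D -> + | - | E | S; S' -> + | D; E' -> E | + - | D +; E'' -> + | E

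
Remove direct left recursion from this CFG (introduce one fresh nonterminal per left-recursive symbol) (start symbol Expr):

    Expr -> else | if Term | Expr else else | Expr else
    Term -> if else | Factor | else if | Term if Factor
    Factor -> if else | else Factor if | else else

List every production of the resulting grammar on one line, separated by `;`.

Directly left-recursive nonterminals: Expr, Term.
For Expr: α = {else else, else}, β = {else, if Term}. Rewrite as Expr → β Expr1 and Expr1 → α Expr1 | ε.
For Term: α = {if Factor}, β = {if else, Factor, else if}. Rewrite as Term → β Term1 and Term1 → α Term1 | ε.

Expr -> else Expr1 | if Term Expr1; Term -> if else Term1 | Factor Term1 | else if Term1; Factor -> if else | else Factor if | else else; Expr1 -> else else Expr1 | else Expr1 | ε; Term1 -> if Factor Term1 | ε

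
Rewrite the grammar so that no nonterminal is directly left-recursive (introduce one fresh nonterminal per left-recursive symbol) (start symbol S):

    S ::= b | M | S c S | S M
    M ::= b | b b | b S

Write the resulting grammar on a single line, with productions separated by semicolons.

S ::= b S' | M S'; M ::= b | b b | b S; S' ::= c S S' | M S' | ε

Left recursion appears on S.
For S: α = {c S, M}, β = {b, M}. Rewrite as S → β S' and S' → α S' | ε.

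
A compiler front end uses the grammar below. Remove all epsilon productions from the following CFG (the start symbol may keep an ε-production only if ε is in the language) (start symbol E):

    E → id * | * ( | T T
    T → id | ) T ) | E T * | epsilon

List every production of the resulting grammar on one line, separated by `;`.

Nullable set = {E, T}.
ε ∈ L(G) since E is nullable, so keep E → ε.
Expand every rule over subsets of its nullable positions: E → T T gives T T | T. T → ) T ) gives ) T ) | ) ). T → E T * gives E T * | E * | T * | *.

E → id * | * ( | T T | T | epsilon; T → id | ) T ) | ) ) | E T * | E * | T * | *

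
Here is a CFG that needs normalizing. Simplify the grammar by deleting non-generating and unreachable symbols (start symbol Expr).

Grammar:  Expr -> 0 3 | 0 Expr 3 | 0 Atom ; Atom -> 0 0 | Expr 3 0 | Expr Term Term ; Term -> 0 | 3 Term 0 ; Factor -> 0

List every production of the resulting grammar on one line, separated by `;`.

Expr -> 0 3 | 0 Expr 3 | 0 Atom; Atom -> 0 0 | Expr 3 0 | Expr Term Term; Term -> 0 | 3 Term 0

Generating nonterminals: {Atom, Expr, Factor, Term}.
Reachable from Expr after that: {Atom, Expr, Term}.
Removed useless symbols: {Factor} and every production mentioning them.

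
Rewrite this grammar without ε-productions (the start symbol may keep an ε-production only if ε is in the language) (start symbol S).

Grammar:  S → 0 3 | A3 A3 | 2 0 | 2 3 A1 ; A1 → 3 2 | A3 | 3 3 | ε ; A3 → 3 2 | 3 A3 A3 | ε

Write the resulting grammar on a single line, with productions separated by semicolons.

S → 0 3 | A3 A3 | A3 | 2 0 | 2 3 A1 | 2 3 | ε; A1 → 3 2 | A3 | 3 3; A3 → 3 2 | 3 A3 A3 | 3 A3 | 3

Nullable nonterminals: {A1, A3, S}.
ε ∈ L(G) since S is nullable, so keep S → ε.
Add the nullable-subset variants: S → A3 A3 gives A3 A3 | A3. S → 2 3 A1 gives 2 3 A1 | 2 3. A3 → 3 A3 A3 gives 3 A3 A3 | 3 A3 | 3.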